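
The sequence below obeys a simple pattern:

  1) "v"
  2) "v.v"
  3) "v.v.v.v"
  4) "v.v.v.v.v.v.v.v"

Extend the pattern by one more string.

Every step duplicates the string with '.' between the halves.
One more doubling of v.v.v.v.v.v.v.v gives the answer.

v.v.v.v.v.v.v.v.v.v.v.v.v.v.v.v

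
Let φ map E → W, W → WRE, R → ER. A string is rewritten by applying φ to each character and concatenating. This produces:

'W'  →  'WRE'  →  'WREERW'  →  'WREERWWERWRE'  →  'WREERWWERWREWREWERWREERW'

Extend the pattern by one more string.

φ(WREERWWERWREWREWERWREERW) expands symbol-by-symbol to WRE ER W W ER WRE WRE W ER WRE ER W WRE ER W WRE W ER WRE ER W W ER WRE; joining the 24 pieces gives the next term.

WREERWWERWREWREWERWREERWWREERWWREWERWREERWWERWRE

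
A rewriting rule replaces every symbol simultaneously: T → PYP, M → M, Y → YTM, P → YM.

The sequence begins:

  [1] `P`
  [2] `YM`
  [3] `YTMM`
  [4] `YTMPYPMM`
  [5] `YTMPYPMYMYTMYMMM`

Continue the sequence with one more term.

φ(YTMPYPMYMYTMYMMM) expands symbol-by-symbol to YTM PYP M YM YTM YM M YTM M YTM PYP M YTM M M M; joining the 16 pieces gives the next term.

YTMPYPMYMYTMYMMYTMMYTMPYPMYTMMMM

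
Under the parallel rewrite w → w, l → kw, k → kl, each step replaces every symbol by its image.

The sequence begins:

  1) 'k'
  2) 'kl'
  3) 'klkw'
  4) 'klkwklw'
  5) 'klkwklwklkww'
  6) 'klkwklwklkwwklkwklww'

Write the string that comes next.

klkwklwklkwwklkwklwwklkwklwklkwww

Applying the rule to each of the 20 symbols of klkwklwklkwwklkwklww gives the pieces kl kw kl w kl kw w kl kw kl w w kl kw kl w kl kw w w, which concatenate to the answer.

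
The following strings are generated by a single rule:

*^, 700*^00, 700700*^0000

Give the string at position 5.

700700700700*^00000000

s(k+1) = 700·s(k)·00, so each term gains 700 as a prefix and 00 as a suffix.
From 700700*^0000, 2 further steps: 700700*^0000 → 700700700*^000000 → (answer).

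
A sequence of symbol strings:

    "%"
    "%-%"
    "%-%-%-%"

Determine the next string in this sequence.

s(k+1) = s(k)·-·s(k) — each term doubles the last with '-' between the halves.
One more doubling of %-%-%-% gives the answer.

%-%-%-%-%-%-%-%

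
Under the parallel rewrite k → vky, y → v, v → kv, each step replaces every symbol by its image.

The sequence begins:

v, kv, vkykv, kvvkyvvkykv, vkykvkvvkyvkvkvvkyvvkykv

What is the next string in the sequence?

kvvkyvvkykvvkykvkvvkyvkvvkykvvkykvkvvkyvkvkvvkyvvkykv

Replace each of the 24 characters of vkykvkvvkyvkvkvvkyvvkykv in place — kv vky v vky kv vky kv kv vky v kv vky kv vky kv kv vky v kv kv vky v vky kv — and concatenate.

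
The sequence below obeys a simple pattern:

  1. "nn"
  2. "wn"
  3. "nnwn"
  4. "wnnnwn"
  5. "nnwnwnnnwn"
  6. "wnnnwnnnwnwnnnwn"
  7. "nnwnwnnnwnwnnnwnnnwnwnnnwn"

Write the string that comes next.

wnnnwnnnwnwnnnwnnnwnwnnnwnwnnnwnnnwnwnnnwn

This is a Fibonacci-style word recurrence s(k) = s(k−2)·s(k−1): e.g. nn·wn = nnwn.
Continuing: wnnnwnnnwnwnnnwn · nnwnwnnnwnwnnnwnnnwnwnnnwn gives term 8.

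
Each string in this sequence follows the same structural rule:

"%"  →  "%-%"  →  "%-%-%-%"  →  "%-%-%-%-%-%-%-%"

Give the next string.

Each string is two copies of the previous one joined by '-'.
One more doubling of %-%-%-%-%-%-%-% gives the answer.

%-%-%-%-%-%-%-%-%-%-%-%-%-%-%-%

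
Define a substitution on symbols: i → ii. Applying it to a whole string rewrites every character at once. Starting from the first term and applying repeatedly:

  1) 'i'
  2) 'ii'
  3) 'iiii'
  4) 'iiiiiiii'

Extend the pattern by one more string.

Apply φ to iiiiiiii symbol by symbol: i→ii, i→ii, i→ii, i→ii, i→ii, i→ii, i→ii, i→ii; joined: ii ii ii ii ii ii ii ii.

iiiiiiiiiiiiiiii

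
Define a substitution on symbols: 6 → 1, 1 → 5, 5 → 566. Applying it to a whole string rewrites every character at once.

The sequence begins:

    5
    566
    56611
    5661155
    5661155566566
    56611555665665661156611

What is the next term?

Replace each of the 23 characters of 56611555665665661156611 in place — 566 1 1 5 5 566 566 566 1 1 566 1 1 566 1 1 5 5 566 1 1 5 5 — and concatenate.

5661155566566566115661156611555661155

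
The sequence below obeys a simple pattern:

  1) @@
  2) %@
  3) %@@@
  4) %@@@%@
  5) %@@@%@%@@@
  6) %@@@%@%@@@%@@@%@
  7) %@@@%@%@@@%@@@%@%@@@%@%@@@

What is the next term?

%@@@%@%@@@%@@@%@%@@@%@%@@@%@@@%@%@@@%@@@%@

This is a Fibonacci-style word recurrence s(k) = s(k−1)·s(k−2): e.g. %@·@@ = %@@@.
The next term joins %@@@%@%@@@%@@@%@%@@@%@%@@@ and %@@@%@%@@@%@@@%@.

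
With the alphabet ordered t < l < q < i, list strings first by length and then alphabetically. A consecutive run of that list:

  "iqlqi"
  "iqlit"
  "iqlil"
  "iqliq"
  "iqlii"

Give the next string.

iqqtt

Find the rightmost character of iqlii below i, bump it to the next letter, and reset everything to its right to t.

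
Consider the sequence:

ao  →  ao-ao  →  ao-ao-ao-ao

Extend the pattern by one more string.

s(k+1) = s(k)·-·s(k) — each term doubles the last with '-' between the halves.
Doubling ao-ao-ao-ao with '-' between the halves:

ao-ao-ao-ao-ao-ao-ao-ao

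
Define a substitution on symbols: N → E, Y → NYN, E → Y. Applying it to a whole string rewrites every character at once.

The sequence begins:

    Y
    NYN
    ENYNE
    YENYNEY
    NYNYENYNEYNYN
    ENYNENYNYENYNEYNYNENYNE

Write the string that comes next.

YENYNEYENYNENYNYENYNEYNYNENYNEYENYNEY

Applying the rule to each of the 23 symbols of ENYNENYNYENYNEYNYNENYNE gives the pieces Y E NYN E Y E NYN E NYN Y E NYN E Y NYN E NYN E Y E NYN E Y, which concatenate to the answer.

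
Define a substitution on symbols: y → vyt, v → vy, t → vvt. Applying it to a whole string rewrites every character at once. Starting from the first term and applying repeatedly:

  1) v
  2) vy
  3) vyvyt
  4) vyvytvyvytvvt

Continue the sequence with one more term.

vyvytvyvytvvtvyvytvyvytvvtvyvyvvt

φ(vyvytvyvytvvt) expands symbol-by-symbol to vy vyt vy vyt vvt vy vyt vy vyt vvt vy vy vvt; joining the 13 pieces gives the next term.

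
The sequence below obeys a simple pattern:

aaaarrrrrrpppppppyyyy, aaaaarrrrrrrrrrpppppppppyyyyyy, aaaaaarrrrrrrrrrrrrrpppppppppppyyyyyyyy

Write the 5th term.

aaaaaaaarrrrrrrrrrrrrrrrrrrrrrpppppppppppppppyyyyyyyyyyyy

Each string has the form a^{n+2} r^{4n-2} p^{2n+3} y^{2n}, where the shown terms are n = 2, 3, 4.
Setting n = 6 gives 8, 22, 15, 12 characters in each block.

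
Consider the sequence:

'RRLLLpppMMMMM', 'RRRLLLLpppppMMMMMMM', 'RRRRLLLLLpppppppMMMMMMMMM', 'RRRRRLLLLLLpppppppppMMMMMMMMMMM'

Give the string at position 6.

The n-th term is n R's then n+1 L's then 2n-1 p's then 2n+1 M's, where the shown terms are n = 2, 3, 4, 5.
At n = 7 the blocks have lengths 7, 8, 13, 15.

RRRRRRRLLLLLLLLpppppppppppppMMMMMMMMMMMMMMM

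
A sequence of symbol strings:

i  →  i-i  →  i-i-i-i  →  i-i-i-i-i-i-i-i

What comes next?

Every step duplicates the string with '-' between the halves.
Doubling i-i-i-i-i-i-i-i with '-' between the halves:

i-i-i-i-i-i-i-i-i-i-i-i-i-i-i-i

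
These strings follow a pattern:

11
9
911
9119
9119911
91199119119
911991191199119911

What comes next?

91199119119911991191199119119

Each term (from the third on) is the previous term followed by the one before it: term 3 = 9·11 = 911.
The next term joins 911991191199119911 and 91199119119.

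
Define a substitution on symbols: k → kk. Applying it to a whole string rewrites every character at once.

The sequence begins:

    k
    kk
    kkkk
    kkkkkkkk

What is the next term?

kkkkkkkkkkkkkkkk

Apply φ to kkkkkkkk symbol by symbol: k→kk, k→kk, k→kk, k→kk, k→kk, k→kk, k→kk, k→kk; joined: kk kk kk kk kk kk kk kk.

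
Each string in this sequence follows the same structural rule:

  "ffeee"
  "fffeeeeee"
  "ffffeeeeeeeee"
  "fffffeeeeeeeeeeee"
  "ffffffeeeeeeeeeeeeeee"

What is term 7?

Each string has the form f^{n+1} e^{3n} (n = 1, 2, …).
For term 7, n = 7, so the run lengths are 8, 21.

ffffffffeeeeeeeeeeeeeeeeeeeee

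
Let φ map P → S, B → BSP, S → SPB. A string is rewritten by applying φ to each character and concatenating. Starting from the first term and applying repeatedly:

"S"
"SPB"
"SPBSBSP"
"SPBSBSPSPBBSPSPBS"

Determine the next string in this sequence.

Rewriting the 17 symbols of SPBSBSPSPBBSPSPBS one by one yields SPB S BSP SPB BSP SPB S SPB S BSP BSP SPB S SPB S BSP SPB; concatenated:

SPBSBSPSPBBSPSPBSSPBSBSPBSPSPBSSPBSBSPSPB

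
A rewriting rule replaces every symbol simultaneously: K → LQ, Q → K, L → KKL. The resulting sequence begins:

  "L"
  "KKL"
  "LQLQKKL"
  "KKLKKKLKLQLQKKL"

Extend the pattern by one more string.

Replace each of the 15 characters of KKLKKKLKLQLQKKL in place — LQ LQ KKL LQ LQ LQ KKL LQ KKL K KKL K LQ LQ KKL — and concatenate.

LQLQKKLLQLQLQKKLLQKKLKKKLKLQLQKKL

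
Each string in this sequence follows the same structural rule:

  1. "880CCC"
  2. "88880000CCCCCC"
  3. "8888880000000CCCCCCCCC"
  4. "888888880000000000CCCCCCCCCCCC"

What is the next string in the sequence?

Term n consists of 2n 8's, followed by 3n-2 0's, followed by 3n C's (n = 1, 2, …).
Setting n = 5 gives 10, 13, 15 characters in each block.

88888888880000000000000CCCCCCCCCCCCCCC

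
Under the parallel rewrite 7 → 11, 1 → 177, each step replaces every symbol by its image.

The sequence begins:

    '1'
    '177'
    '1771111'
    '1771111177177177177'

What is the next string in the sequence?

17711111771771771771771111177111117711111771111

φ(1771111177177177177) expands symbol-by-symbol to 177 11 11 177 177 177 177 177 11 11 177 11 11 177 11 11 177 11 11; joining the 19 pieces gives the next term.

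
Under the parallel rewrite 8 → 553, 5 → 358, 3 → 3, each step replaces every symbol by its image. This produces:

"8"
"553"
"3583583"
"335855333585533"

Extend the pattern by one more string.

3335855335835833335855335835833

Replace each of the 15 characters of 335855333585533 in place — 3 3 358 553 358 358 3 3 3 358 553 358 358 3 3 — and concatenate.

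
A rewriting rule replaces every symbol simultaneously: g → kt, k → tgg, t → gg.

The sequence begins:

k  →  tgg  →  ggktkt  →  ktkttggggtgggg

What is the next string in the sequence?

Rewriting the 14 symbols of ktkttggggtgggg one by one yields tgg gg tgg gg gg kt kt kt kt gg kt kt kt kt; concatenated:

tggggtggggggktktktktggktktktkt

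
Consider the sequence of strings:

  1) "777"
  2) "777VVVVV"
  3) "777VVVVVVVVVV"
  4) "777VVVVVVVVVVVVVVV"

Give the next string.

Every step adds VVVVV to the end: s(k+1) = s(k)·VVVVV.
Applying this once more to 777VVVVVVVVVVVVVVV:

777VVVVVVVVVVVVVVVVVVVV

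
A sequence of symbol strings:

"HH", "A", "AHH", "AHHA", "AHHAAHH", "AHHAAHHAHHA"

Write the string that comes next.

AHHAAHHAHHAAHHAAHH

This is a Fibonacci-style word recurrence s(k) = s(k−1)·s(k−2): e.g. A·HH = AHH.
Continuing: AHHAAHHAHHA · AHHAAHH gives term 7.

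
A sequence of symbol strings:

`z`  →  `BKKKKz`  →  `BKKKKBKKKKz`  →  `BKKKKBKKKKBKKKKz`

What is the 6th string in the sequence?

The strings grow by a fixed prefix BKKKK each time.
From BKKKKBKKKKBKKKKz, 2 further steps: BKKKKBKKKKBKKKKz → BKKKKBKKKKBKKKKBKKKKz → (answer).

BKKKKBKKKKBKKKKBKKKKBKKKKz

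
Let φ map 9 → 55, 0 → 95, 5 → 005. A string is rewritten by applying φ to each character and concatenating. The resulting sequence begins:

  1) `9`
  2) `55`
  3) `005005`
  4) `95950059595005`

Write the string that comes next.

5500555005959500555005550059595005

Applying the rule to each of the 14 symbols of 95950059595005 gives the pieces 55 005 55 005 95 95 005 55 005 55 005 95 95 005, which concatenate to the answer.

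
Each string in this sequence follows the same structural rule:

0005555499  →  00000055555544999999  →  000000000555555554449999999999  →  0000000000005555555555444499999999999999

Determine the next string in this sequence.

Reading off run lengths: 0 runs 3, 6, 9, 12; 5 runs 4, 6, 8, 10; 4 runs 1, 2, 3, 4; 9 runs 2, 6, 10, 14 — each is linear in n (n = 1, 2, …).
At n = 5 the blocks have lengths 15, 12, 5, 18.

00000000000000055555555555544444999999999999999999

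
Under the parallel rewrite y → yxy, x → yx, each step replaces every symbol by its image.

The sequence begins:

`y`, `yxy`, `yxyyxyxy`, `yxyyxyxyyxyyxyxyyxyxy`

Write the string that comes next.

yxyyxyxyyxyyxyxyyxyxyyxyyxyxyyxyyxyxyyxyxyyxyyxyxyyxyxy

Applying the rule to each of the 21 symbols of yxyyxyxyyxyyxyxyyxyxy gives the pieces yxy yx yxy yxy yx yxy yx yxy yxy yx yxy yxy yx yxy yx yxy yxy yx yxy yx yxy, which concatenate to the answer.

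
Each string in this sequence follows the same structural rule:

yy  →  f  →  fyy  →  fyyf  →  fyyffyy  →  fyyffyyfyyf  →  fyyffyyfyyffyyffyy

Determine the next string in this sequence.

From term 3 onward, concatenate the last term with the second-to-last: f·yy = fyy, fyy·f = fyyf, …
Continuing: fyyffyyfyyffyyffyy · fyyffyyfyyf gives term 8.

fyyffyyfyyffyyffyyfyyffyyfyyf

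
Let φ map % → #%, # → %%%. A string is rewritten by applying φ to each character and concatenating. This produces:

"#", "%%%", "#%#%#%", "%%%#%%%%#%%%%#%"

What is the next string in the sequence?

Rewriting the 15 symbols of %%%#%%%%#%%%%#% one by one yields #% #% #% %%% #% #% #% #% %%% #% #% #% #% %%% #%; concatenated:

#%#%#%%%%#%#%#%#%%%%#%#%#%#%%%%#%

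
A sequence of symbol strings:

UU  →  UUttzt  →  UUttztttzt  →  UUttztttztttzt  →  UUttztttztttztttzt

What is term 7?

The strings grow by a fixed suffix ttzt each time.
From UUttztttztttztttzt, 2 further steps: UUttztttztttztttzt → UUttztttztttztttztttzt → (answer).

UUttztttztttztttztttztttzt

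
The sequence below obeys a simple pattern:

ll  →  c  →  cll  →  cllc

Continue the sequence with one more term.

From term 3 onward, concatenate the last term with the second-to-last: c·ll = cll, cll·c = cllc, …
So term 5 is cllc·cll.

cllccll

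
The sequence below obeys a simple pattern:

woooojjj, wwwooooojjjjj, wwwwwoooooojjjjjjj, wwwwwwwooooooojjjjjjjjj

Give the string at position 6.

wwwwwwwwwwwooooooooojjjjjjjjjjjjj

Reading off run lengths: w runs 1, 3, 5, 7; o runs 4, 5, 6, 7; j runs 3, 5, 7, 9 — each is linear in n (n = 1, 2, …).
For term 6, n = 6, so the run lengths are 11, 9, 13.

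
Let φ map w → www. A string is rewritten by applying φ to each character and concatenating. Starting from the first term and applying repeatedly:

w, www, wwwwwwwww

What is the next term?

Apply φ to wwwwwwwww symbol by symbol: w→www, w→www, w→www, w→www, w→www, w→www, w→www, w→www, w→www; joined: www www www www www www www www www.

wwwwwwwwwwwwwwwwwwwwwwwwwww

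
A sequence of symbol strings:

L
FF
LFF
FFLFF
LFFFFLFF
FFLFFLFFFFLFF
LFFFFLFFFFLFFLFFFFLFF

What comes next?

From term 3 onward, concatenate the second-to-last term with the last: L·FF = LFF, FF·LFF = FFLFF, …
So term 8 is FFLFFLFFFFLFF·LFFFFLFFFFLFFLFFFFLFF.

FFLFFLFFFFLFFLFFFFLFFFFLFFLFFFFLFF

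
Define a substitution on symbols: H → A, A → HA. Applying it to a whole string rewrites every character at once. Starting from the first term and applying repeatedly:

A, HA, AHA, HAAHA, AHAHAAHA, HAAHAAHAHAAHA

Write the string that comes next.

Rewriting the 13 symbols of HAAHAAHAHAAHA one by one yields A HA HA A HA HA A HA A HA HA A HA; concatenated:

AHAHAAHAHAAHAAHAHAAHA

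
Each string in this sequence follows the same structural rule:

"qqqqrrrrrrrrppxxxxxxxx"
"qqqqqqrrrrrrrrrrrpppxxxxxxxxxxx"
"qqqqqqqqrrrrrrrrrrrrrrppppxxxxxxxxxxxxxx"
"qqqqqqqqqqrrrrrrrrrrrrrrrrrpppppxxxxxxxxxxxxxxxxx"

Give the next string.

The n-th term is 2n q's then 3n+2 r's then n p's then 3n+2 x's, where the shown terms are n = 2, 3, 4, 5.
For the next term, n = 6, so the run lengths are 12, 20, 6, 20.

qqqqqqqqqqqqrrrrrrrrrrrrrrrrrrrrppppppxxxxxxxxxxxxxxxxxxxx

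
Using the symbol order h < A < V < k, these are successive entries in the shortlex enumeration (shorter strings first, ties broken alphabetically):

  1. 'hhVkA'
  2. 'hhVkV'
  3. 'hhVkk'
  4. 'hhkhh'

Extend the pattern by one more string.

The successor of hhkhh increments the rightmost position that isn't already k and resets every position after it to h.

hhkhA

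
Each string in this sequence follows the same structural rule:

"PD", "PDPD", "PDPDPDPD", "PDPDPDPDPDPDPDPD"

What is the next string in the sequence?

PDPDPDPDPDPDPDPDPDPDPDPDPDPDPDPD

Each string is two copies of the previous one concatenated.
So the next term is two copies of PDPDPDPDPDPDPDPD.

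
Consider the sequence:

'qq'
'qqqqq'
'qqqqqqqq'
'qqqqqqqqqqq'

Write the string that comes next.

qqqqqqqqqqqqqq

Every step adds qqq to the end: s(k+1) = s(k)·qqq.
One more step from qqqqqqqqqqq gives the answer.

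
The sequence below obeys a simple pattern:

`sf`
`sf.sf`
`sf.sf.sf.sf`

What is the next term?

sf.sf.sf.sf.sf.sf.sf.sf

Every step duplicates the string with '.' between the halves.
So the next term is two copies of sf.sf.sf.sf with '.' between the halves.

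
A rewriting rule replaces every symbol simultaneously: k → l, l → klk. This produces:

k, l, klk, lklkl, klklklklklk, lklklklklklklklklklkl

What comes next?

klklklklklklklklklklklklklklklklklklklklklk

Replace each of the 21 characters of lklklklklklklklklklkl in place — klk l klk l klk l klk l klk l klk l klk l klk l klk l klk l klk — and concatenate.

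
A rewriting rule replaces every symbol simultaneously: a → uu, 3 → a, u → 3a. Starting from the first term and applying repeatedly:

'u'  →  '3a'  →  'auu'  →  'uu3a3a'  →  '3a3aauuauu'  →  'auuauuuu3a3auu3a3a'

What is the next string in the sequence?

φ(auuauuuu3a3auu3a3a) expands symbol-by-symbol to uu 3a 3a uu 3a 3a 3a 3a a uu a uu 3a 3a a uu a uu; joining the 18 pieces gives the next term.

uu3a3auu3a3a3a3aauuauu3a3aauuauu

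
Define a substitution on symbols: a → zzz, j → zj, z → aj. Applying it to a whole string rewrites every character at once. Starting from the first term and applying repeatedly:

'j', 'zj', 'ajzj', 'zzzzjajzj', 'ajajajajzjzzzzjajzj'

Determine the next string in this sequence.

Applying the rule to each of the 19 symbols of ajajajajzjzzzzjajzj gives the pieces zzz zj zzz zj zzz zj zzz zj aj zj aj aj aj aj zj zzz zj aj zj, which concatenate to the answer.

zzzzjzzzzjzzzzjzzzzjajzjajajajajzjzzzzjajzj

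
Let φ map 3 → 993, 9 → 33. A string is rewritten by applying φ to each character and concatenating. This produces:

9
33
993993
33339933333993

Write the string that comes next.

φ(33339933333993) expands symbol-by-symbol to 993 993 993 993 33 33 993 993 993 993 993 33 33 993; joining the 14 pieces gives the next term.

99399399399333339939939939939933333993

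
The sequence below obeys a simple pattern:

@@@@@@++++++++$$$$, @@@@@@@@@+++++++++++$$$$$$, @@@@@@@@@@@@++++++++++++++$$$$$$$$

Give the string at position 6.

@@@@@@@@@@@@@@@@@@@@@+++++++++++++++++++++++$$$$$$$$$$$$$$

Term n consists of 3n @'s, followed by 3n+2 +'s, followed by 2n $'s, where the shown terms are n = 2, 3, 4.
For term 6, n = 7, so the run lengths are 21, 23, 14.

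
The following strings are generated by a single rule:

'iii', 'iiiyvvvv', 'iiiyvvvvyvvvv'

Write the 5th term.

Each term is the previous one with yvvvv appended.
From iiiyvvvvyvvvv, 2 further steps: iiiyvvvvyvvvv → iiiyvvvvyvvvvyvvvv → (answer).

iiiyvvvvyvvvvyvvvvyvvvv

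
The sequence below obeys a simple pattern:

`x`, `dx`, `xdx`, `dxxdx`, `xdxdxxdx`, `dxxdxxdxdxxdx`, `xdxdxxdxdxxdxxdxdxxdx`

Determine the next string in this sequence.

dxxdxxdxdxxdxxdxdxxdxdxxdxxdxdxxdx

This is a Fibonacci-style word recurrence s(k) = s(k−2)·s(k−1): e.g. x·dx = xdx.
The next term joins dxxdxxdxdxxdx and xdxdxxdxdxxdxxdxdxxdx.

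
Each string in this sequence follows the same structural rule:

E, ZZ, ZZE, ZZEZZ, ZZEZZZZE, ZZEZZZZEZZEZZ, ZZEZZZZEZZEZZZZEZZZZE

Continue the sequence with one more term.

Each term (from the third on) is the previous term followed by the one before it: term 3 = ZZ·E = ZZE.
Continuing: ZZEZZZZEZZEZZZZEZZZZE · ZZEZZZZEZZEZZ gives term 8.

ZZEZZZZEZZEZZZZEZZZZEZZEZZZZEZZEZZ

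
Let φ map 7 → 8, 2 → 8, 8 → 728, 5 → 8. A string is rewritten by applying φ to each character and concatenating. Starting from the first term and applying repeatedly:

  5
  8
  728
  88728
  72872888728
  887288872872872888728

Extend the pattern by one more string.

Replace each of the 21 characters of 887288872872872888728 in place — 728 728 8 8 728 728 728 8 8 728 8 8 728 8 8 728 728 728 8 8 728 — and concatenate.

7287288872872872888728887288872872872888728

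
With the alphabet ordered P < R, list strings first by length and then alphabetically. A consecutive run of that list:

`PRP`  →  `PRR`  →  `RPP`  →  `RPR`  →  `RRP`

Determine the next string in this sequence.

RRR

The successor of RRP increments the rightmost position that isn't already R and resets every position after it to P.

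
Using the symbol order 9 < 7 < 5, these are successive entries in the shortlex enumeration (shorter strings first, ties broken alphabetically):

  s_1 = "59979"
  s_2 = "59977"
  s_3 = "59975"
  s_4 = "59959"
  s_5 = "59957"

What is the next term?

Treat 59957 as a base-3 numeral over the given alphabet and add one, carrying through any trailing 5's.

59955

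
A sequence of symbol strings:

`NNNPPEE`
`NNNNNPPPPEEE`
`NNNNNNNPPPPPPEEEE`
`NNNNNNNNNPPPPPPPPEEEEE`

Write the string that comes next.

NNNNNNNNNNNPPPPPPPPPPEEEEEE

Term n consists of 2n+1 N's, followed by 2n P's, followed by n+1 E's (n = 1, 2, …).
For the next term, n = 5, so the run lengths are 11, 10, 6.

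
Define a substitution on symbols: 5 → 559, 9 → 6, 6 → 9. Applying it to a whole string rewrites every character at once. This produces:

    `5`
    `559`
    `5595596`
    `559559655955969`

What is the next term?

5595596559559695595596559559696

Applying the rule to each of the 15 symbols of 559559655955969 gives the pieces 559 559 6 559 559 6 9 559 559 6 559 559 6 9 6, which concatenate to the answer.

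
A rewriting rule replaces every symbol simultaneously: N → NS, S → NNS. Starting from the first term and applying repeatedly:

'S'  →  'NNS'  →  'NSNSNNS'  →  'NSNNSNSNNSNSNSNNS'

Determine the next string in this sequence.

φ(NSNNSNSNNSNSNSNNS) expands symbol-by-symbol to NS NNS NS NS NNS NS NNS NS NS NNS NS NNS NS NNS NS NS NNS; joining the 17 pieces gives the next term.

NSNNSNSNSNNSNSNNSNSNSNNSNSNNSNSNNSNSNSNNS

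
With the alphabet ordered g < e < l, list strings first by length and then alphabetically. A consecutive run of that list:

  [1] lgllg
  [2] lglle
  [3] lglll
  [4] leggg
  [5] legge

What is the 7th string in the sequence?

Advancing 2 positions from legge through legge → leggl reaches term 7.

legeg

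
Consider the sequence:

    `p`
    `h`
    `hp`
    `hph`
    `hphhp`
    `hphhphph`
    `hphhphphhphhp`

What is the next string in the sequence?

From term 3 onward, concatenate the last term with the second-to-last: h·p = hp, hp·h = hph, …
The next term joins hphhphphhphhp and hphhphph.

hphhphphhphhphphhphph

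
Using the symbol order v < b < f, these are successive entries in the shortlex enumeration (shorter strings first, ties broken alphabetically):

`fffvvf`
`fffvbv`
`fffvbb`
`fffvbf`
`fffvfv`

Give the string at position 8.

fffbvv

Continuing the enumeration 3 steps past fffvfv: fffvfv → fffvfb → fffvff → (answer).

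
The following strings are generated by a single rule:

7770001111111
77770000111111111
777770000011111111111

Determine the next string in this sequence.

7777770000001111111111111

Term n consists of n 7's, followed by n 0's, followed by 2n+1 1's, where the shown terms are n = 3, 4, 5.
For the next term, n = 6, so the run lengths are 6, 6, 13.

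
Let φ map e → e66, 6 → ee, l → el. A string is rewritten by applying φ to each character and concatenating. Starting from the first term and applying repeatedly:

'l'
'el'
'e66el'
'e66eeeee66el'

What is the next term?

e66eeeee66e66e66e66e66eeeee66el

Expanding e66eeeee66el: e→e66, 6→ee, 6→ee, e→e66, e→e66, e→e66, e→e66, e→e66, 6→ee, 6→ee, e→e66, l→el. Concatenated: e66 ee ee e66 e66 e66 e66 e66 ee ee e66 el.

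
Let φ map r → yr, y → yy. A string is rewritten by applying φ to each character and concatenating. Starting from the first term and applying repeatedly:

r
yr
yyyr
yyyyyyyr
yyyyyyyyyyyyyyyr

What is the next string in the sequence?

yyyyyyyyyyyyyyyyyyyyyyyyyyyyyyyr

φ(yyyyyyyyyyyyyyyr) expands symbol-by-symbol to yy yy yy yy yy yy yy yy yy yy yy yy yy yy yy yr; joining the 16 pieces gives the next term.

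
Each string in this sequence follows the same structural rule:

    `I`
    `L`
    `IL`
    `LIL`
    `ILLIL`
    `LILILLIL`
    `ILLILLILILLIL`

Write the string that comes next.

From term 3 onward, concatenate the second-to-last term with the last: I·L = IL, L·IL = LIL, …
So term 8 is LILILLIL·ILLILLILILLIL.

LILILLILILLILLILILLIL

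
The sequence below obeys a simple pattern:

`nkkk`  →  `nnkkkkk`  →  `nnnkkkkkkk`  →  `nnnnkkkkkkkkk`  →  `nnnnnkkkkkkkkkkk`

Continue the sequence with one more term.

Term n consists of n-1 n's, followed by 2n-1 k's, where the shown terms are n = 2, 3, 4, 5, 6.
For the next term, n = 7, so the run lengths are 6, 13.

nnnnnnkkkkkkkkkkkkk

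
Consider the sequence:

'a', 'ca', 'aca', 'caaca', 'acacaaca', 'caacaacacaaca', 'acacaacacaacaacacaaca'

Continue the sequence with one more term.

caacaacacaacaacacaacacaacaacacaaca

This is a Fibonacci-style word recurrence s(k) = s(k−2)·s(k−1): e.g. a·ca = aca.
The next term joins caacaacacaaca and acacaacacaacaacacaaca.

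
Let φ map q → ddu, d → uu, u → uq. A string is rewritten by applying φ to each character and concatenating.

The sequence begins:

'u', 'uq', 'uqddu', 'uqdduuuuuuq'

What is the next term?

Rewriting each symbol of uqdduuuuuuq: u→uq, q→ddu, d→uu, d→uu, u→uq, u→uq, u→uq, u→uq, u→uq, u→uq, q→ddu, which concatenates to uq ddu uu uu uq uq uq uq uq uq ddu.

uqdduuuuuuquququququqddu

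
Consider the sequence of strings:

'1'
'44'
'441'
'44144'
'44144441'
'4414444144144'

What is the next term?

441444414414444144441

From term 3 onward, concatenate the last term with the second-to-last: 44·1 = 441, 441·44 = 44144, …
Continuing: 4414444144144 · 44144441 gives term 7.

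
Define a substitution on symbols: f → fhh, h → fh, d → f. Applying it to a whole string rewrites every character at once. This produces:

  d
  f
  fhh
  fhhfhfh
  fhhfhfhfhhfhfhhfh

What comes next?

Replace each of the 17 characters of fhhfhfhfhhfhfhhfh in place — fhh fh fh fhh fh fhh fh fhh fh fh fhh fh fhh fh fh fhh fh — and concatenate.

fhhfhfhfhhfhfhhfhfhhfhfhfhhfhfhhfhfhfhhfh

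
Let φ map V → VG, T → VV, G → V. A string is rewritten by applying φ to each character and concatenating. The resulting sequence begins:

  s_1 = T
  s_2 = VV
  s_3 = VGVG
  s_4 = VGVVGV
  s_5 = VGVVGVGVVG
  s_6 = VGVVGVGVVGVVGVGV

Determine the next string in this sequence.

VGVVGVGVVGVVGVGVVGVGVVGVVG

φ(VGVVGVGVVGVVGVGV) expands symbol-by-symbol to VG V VG VG V VG V VG VG V VG VG V VG V VG; joining the 16 pieces gives the next term.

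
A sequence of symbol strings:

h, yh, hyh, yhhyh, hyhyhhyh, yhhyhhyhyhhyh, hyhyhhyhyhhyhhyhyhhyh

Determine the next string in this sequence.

This is a Fibonacci-style word recurrence s(k) = s(k−2)·s(k−1): e.g. h·yh = hyh.
Continuing: yhhyhhyhyhhyh · hyhyhhyhyhhyhhyhyhhyh gives term 8.

yhhyhhyhyhhyhhyhyhhyhyhhyhhyhyhhyh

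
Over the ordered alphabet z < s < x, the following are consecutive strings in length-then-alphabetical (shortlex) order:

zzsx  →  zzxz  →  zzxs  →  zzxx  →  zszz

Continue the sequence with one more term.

Treat zszz as a base-3 numeral over the given alphabet and add one, carrying through any trailing x's.

zszs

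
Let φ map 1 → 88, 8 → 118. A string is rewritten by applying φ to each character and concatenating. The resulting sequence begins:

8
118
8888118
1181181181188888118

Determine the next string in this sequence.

Rewriting the 19 symbols of 1181181181188888118 one by one yields 88 88 118 88 88 118 88 88 118 88 88 118 118 118 118 118 88 88 118; concatenated:

88881188888118888811888881181181181181188888118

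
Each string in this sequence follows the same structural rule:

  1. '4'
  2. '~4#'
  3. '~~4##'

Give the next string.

~~~4###

Each term wraps the previous one in ~ on the left and # on the right.
One more step from ~~4## gives the answer.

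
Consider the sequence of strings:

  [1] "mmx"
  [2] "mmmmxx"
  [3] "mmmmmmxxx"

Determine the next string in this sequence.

mmmmmmmmxxxx

The n-th term is 2n m's then n x's (n = 1, 2, …).
For the next term, n = 4, so the run lengths are 8, 4.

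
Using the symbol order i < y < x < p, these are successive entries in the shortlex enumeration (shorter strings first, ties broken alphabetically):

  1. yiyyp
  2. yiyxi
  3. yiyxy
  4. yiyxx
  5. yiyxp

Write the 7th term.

Continuing the enumeration 2 steps past yiyxp: yiyxp → yiypi → (answer).

yiypy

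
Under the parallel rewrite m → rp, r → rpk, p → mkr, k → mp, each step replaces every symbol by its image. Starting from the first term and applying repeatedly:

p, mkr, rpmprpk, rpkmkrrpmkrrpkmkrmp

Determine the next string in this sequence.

rpkmkrmprpmprpkrpkmkrrpmprpkrpkmkrmprpmprpkrpmkr

φ(rpkmkrrpmkrrpkmkrmp) expands symbol-by-symbol to rpk mkr mp rp mp rpk rpk mkr rp mp rpk rpk mkr mp rp mp rpk rp mkr; joining the 19 pieces gives the next term.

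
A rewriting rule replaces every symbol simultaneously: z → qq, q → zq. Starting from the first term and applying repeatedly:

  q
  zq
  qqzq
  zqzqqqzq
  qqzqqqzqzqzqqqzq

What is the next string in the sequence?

Rewriting the 16 symbols of qqzqqqzqzqzqqqzq one by one yields zq zq qq zq zq zq qq zq qq zq qq zq zq zq qq zq; concatenated:

zqzqqqzqzqzqqqzqqqzqqqzqzqzqqqzq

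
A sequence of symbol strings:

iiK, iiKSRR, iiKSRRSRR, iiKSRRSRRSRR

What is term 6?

Each term is the previous one with SRR appended.
From iiKSRRSRRSRR, 2 further steps: iiKSRRSRRSRR → iiKSRRSRRSRRSRR → (answer).

iiKSRRSRRSRRSRRSRR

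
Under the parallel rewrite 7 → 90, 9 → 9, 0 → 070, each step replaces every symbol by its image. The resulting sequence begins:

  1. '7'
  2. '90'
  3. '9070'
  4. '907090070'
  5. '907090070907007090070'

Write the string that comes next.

90709007090700709007090709007007090070907007090070

φ(907090070907007090070) expands symbol-by-symbol to 9 070 90 070 9 070 070 90 070 9 070 90 070 070 90 070 9 070 070 90 070; joining the 21 pieces gives the next term.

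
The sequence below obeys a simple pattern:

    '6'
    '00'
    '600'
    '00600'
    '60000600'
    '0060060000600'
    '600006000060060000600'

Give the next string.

0060060000600600006000060060000600

Each term (from the third on) is the two preceding terms concatenated in order: term 3 = 6·00 = 600.
The next term joins 0060060000600 and 600006000060060000600.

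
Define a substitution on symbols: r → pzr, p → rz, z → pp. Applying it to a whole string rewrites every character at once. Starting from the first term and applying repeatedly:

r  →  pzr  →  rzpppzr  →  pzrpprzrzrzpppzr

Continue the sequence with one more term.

Rewriting the 16 symbols of pzrpprzrzrzpppzr one by one yields rz pp pzr rz rz pzr pp pzr pp pzr pp rz rz rz pp pzr; concatenated:

rzpppzrrzrzpzrpppzrpppzrpprzrzrzpppzr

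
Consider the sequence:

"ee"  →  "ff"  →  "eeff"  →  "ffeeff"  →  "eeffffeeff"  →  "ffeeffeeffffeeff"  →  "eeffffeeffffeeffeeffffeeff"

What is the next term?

ffeeffeeffffeeffeeffffeeffffeeffeeffffeeff

From term 3 onward, concatenate the second-to-last term with the last: ee·ff = eeff, ff·eeff = ffeeff, …
Continuing: ffeeffeeffffeeff · eeffffeeffffeeffeeffffeeff gives term 8.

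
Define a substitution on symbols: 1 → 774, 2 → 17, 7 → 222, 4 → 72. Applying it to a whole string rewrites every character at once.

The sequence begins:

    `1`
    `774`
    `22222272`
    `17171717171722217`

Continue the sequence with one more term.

Replace each of the 17 characters of 17171717171722217 in place — 774 222 774 222 774 222 774 222 774 222 774 222 17 17 17 774 222 — and concatenate.

774222774222774222774222774222774222171717774222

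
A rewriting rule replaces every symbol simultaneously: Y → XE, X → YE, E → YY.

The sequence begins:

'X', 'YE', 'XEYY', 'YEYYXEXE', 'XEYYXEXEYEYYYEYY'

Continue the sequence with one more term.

YEYYXEXEYEYYYEYYXEYYXEXEXEYYXEXE

φ(XEYYXEXEYEYYYEYY) expands symbol-by-symbol to YE YY XE XE YE YY YE YY XE YY XE XE XE YY XE XE; joining the 16 pieces gives the next term.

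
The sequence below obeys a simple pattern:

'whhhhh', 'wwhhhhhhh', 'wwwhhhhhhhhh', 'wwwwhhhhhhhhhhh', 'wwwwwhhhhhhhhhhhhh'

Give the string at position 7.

Each string has the form w^{n-1} h^{2n+1}, where the shown terms are n = 2, 3, 4, 5, 6.
Setting n = 8 gives 7, 17 characters in each block.

wwwwwwwhhhhhhhhhhhhhhhhh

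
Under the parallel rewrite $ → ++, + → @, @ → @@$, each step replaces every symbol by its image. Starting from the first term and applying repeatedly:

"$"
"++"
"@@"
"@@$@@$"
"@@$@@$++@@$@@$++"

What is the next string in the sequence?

Replace each of the 16 characters of @@$@@$++@@$@@$++ in place — @@$ @@$ ++ @@$ @@$ ++ @ @ @@$ @@$ ++ @@$ @@$ ++ @ @ — and concatenate.

@@$@@$++@@$@@$++@@@@$@@$++@@$@@$++@@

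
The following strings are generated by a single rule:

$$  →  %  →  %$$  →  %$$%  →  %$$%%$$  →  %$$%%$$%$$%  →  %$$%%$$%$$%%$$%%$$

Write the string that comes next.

%$$%%$$%$$%%$$%%$$%$$%%$$%$$%

From term 3 onward, concatenate the last term with the second-to-last: %·$$ = %$$, %$$·% = %$$%, …
So term 8 is %$$%%$$%$$%%$$%%$$·%$$%%$$%$$%.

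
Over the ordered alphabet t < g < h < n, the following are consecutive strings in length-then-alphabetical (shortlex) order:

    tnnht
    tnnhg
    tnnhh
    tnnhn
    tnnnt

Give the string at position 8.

tnnnn

Continuing the enumeration 3 steps past tnnnt: tnnnt → tnnng → tnnnh → (answer).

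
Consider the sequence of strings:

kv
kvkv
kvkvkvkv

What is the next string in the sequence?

s(k+1) = s(k)·s(k) — each term doubles the last.
Doubling kvkvkvkv:

kvkvkvkvkvkvkvkv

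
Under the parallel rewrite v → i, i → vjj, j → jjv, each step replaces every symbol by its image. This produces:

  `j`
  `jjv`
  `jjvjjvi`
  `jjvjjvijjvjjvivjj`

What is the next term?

jjvjjvijjvjjvivjjjjvjjvijjvjjvivjjijjvjjv

Replace each of the 17 characters of jjvjjvijjvjjvivjj in place — jjv jjv i jjv jjv i vjj jjv jjv i jjv jjv i vjj i jjv jjv — and concatenate.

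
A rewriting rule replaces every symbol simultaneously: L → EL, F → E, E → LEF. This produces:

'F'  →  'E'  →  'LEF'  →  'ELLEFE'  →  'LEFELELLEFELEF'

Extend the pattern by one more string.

ELLEFELEFELLEFELELLEFELEFELLEFE

φ(LEFELELLEFELEF) expands symbol-by-symbol to EL LEF E LEF EL LEF EL EL LEF E LEF EL LEF E; joining the 14 pieces gives the next term.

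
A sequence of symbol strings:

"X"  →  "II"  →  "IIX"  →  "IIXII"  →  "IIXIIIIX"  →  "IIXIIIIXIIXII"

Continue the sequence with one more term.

Each term (from the third on) is the previous term followed by the one before it: term 3 = II·X = IIX.
The next term joins IIXIIIIXIIXII and IIXIIIIX.

IIXIIIIXIIXIIIIXIIIIX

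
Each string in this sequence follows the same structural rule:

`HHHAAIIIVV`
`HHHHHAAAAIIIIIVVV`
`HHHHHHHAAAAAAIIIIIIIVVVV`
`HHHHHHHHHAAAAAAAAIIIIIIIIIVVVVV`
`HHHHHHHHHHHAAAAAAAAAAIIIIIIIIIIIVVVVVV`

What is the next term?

HHHHHHHHHHHHHAAAAAAAAAAAAIIIIIIIIIIIIIVVVVVVV

Term n consists of 2n+1 H's, followed by 2n A's, followed by 2n+1 I's, followed by n+1 V's (n = 1, 2, …).
For the next term, n = 6, so the run lengths are 13, 12, 13, 7.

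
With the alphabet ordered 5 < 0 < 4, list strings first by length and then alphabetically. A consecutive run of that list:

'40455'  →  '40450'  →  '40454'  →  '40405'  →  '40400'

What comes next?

40404

Find the rightmost character of 40400 below 4, bump it to the next letter, and reset everything to its right to 5.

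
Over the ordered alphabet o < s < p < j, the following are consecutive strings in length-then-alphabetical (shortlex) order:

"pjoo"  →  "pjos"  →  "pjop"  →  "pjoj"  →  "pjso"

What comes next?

Find the rightmost character of pjso below j, bump it to the next letter, and reset everything to its right to o.

pjss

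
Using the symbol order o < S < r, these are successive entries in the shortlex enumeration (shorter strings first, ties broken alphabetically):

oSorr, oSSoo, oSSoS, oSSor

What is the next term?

oSSSo

Find the rightmost character of oSSor below r, bump it to the next letter, and reset everything to its right to o.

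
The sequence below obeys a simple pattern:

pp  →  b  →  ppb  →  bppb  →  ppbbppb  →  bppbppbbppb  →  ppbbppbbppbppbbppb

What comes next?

From term 3 onward, concatenate the second-to-last term with the last: pp·b = ppb, b·ppb = bppb, …
Continuing: bppbppbbppb · ppbbppbbppbppbbppb gives term 8.

bppbppbbppbppbbppbbppbppbbppb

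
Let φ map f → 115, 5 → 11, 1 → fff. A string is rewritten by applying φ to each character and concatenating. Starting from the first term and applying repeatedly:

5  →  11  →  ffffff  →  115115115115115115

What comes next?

Replace each of the 18 characters of 115115115115115115 in place — fff fff 11 fff fff 11 fff fff 11 fff fff 11 fff fff 11 fff fff 11 — and concatenate.

ffffff11ffffff11ffffff11ffffff11ffffff11ffffff11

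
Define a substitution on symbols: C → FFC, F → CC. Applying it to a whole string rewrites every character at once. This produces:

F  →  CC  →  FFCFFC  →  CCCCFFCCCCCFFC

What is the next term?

Rewriting the 14 symbols of CCCCFFCCCCCFFC one by one yields FFC FFC FFC FFC CC CC FFC FFC FFC FFC FFC CC CC FFC; concatenated:

FFCFFCFFCFFCCCCCFFCFFCFFCFFCFFCCCCCFFC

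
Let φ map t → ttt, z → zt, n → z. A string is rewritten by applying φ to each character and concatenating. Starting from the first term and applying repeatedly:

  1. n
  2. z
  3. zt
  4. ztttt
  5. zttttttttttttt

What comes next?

Rewriting the 14 symbols of zttttttttttttt one by one yields zt ttt ttt ttt ttt ttt ttt ttt ttt ttt ttt ttt ttt ttt; concatenated:

ztttttttttttttttttttttttttttttttttttttttt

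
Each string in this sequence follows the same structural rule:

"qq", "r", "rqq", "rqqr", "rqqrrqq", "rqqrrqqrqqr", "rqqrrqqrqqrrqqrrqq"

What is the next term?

This is a Fibonacci-style word recurrence s(k) = s(k−1)·s(k−2): e.g. r·qq = rqq.
So term 8 is rqqrrqqrqqrrqqrrqq·rqqrrqqrqqr.

rqqrrqqrqqrrqqrrqqrqqrrqqrqqr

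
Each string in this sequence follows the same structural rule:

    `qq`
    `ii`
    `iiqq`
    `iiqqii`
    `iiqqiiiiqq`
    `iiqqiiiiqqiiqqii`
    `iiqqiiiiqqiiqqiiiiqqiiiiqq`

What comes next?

This is a Fibonacci-style word recurrence s(k) = s(k−1)·s(k−2): e.g. ii·qq = iiqq.
Continuing: iiqqiiiiqqiiqqiiiiqqiiiiqq · iiqqiiiiqqiiqqii gives term 8.

iiqqiiiiqqiiqqiiiiqqiiiiqqiiqqiiiiqqiiqqii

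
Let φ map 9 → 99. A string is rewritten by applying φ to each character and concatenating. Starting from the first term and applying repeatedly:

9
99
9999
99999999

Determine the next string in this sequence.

9999999999999999

Apply φ to 99999999 symbol by symbol: 9→99, 9→99, 9→99, 9→99, 9→99, 9→99, 9→99, 9→99; joined: 99 99 99 99 99 99 99 99.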